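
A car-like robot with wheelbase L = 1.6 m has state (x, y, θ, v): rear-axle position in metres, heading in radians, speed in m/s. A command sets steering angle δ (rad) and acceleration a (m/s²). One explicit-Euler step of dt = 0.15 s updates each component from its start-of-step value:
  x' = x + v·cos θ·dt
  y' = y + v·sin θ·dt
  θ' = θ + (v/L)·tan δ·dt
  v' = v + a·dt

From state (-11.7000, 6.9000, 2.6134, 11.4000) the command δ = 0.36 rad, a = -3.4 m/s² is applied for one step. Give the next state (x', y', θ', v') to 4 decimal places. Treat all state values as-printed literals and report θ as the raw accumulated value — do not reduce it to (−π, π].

(-13.1770, 7.7618, 3.0157, 10.8900)

x' = -11.7000 + 11.4000·cos(2.6134)·0.15 = -13.1770
y' = 6.9000 + 11.4000·sin(2.6134)·0.15 = 7.7618
θ' = 2.6134 + (11.4000/1.6)·tan(0.36)·0.15 = 3.0157
v' = 11.4000 − 3.4000·0.15 = 10.8900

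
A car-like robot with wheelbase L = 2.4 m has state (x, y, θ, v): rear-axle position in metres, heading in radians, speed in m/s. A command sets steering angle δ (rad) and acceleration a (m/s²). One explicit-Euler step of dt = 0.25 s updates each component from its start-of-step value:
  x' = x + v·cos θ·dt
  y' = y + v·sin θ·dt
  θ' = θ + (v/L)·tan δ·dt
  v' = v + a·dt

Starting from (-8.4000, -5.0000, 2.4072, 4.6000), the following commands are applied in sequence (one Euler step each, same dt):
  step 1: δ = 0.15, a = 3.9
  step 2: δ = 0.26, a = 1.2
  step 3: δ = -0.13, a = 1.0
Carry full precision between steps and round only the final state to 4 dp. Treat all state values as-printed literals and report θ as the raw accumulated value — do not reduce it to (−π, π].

(-11.6366, -2.6589, 2.5541, 6.1250)

after step 1 (δ=0.15, a=3.9): (-9.253574, -4.229343, 2.479619, 5.575000)
after step 2 (δ=0.26, a=1.2): (-10.352937, -3.372640, 2.634105, 5.875000)
after step 3 (δ=-0.13, a=1.0): (-11.636578, -2.658853, 2.554097, 6.125000)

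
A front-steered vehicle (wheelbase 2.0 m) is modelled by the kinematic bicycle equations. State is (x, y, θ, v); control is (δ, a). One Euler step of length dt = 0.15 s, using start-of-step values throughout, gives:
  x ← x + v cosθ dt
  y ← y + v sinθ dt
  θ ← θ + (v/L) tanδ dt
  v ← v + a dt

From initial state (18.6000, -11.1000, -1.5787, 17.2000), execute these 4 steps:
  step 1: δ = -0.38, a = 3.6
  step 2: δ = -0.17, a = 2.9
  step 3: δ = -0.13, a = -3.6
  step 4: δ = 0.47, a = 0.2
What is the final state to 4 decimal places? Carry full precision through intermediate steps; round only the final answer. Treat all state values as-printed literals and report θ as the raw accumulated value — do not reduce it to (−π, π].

(13.2687, -19.5589, -1.8287, 17.6650)

after step 1 (δ=-0.38, a=3.6): (18.579609, -13.679919, -2.093942, 17.740000)
after step 2 (δ=-0.17, a=2.9): (17.250152, -15.985015, -2.322332, 18.175000)
after step 3 (δ=-0.13, a=-3.6): (15.388774, -17.976926, -2.500543, 17.635000)
after step 4 (δ=0.47, a=0.2): (13.268689, -19.558883, -1.828695, 17.665000)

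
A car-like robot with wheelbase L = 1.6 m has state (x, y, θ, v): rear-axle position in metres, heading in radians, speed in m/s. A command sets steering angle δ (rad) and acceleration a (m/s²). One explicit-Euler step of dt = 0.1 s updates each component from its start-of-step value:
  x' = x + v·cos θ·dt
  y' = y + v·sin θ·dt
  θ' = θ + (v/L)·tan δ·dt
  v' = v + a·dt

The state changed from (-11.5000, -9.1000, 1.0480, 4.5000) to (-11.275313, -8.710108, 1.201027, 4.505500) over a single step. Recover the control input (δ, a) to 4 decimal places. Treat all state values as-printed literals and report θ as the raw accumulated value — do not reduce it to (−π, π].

δ = 0.4983, a = 0.0550

a = (v'−v)/dt = (0.005500)/0.1 = 0.0550
Δθ = θ'−θ = 0.153027;  (v·dt/L) = 4.5000·0.1/1.6 = 0.281250
tan δ = Δθ·L/(v·dt) = 0.544096  →  δ = 0.4983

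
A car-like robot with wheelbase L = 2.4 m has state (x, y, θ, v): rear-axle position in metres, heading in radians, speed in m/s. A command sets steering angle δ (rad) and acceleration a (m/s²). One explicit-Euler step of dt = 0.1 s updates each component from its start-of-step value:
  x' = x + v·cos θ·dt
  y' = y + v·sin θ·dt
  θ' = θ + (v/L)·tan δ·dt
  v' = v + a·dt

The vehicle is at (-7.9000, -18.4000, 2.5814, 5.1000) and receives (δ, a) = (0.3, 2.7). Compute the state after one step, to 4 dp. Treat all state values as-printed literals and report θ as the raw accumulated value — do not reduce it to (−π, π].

(-8.3320, -18.1290, 2.6471, 5.3700)

x' = -7.9000 + 5.1000·cos(2.5814)·0.1 = -8.3320
y' = -18.4000 + 5.1000·sin(2.5814)·0.1 = -18.1290
θ' = 2.5814 + (5.1000/2.4)·tan(0.3)·0.1 = 2.6471
v' = 5.1000 + 2.7000·0.1 = 5.3700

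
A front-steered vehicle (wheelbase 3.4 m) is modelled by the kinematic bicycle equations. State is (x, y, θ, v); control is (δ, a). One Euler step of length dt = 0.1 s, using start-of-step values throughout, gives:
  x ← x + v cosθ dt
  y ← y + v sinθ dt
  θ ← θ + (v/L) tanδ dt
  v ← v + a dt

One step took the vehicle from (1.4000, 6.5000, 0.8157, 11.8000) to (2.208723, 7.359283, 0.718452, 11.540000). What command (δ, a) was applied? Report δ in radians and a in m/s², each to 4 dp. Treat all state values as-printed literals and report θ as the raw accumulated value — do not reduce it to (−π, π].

a = (v'−v)/dt = (-0.260000)/0.1 = -2.6000
Δθ = θ'−θ = -0.097248;  (v·dt/L) = 11.8000·0.1/3.4 = 0.347059
tan δ = Δθ·L/(v·dt) = -0.280206  →  δ = -0.2732

δ = -0.2732, a = -2.6000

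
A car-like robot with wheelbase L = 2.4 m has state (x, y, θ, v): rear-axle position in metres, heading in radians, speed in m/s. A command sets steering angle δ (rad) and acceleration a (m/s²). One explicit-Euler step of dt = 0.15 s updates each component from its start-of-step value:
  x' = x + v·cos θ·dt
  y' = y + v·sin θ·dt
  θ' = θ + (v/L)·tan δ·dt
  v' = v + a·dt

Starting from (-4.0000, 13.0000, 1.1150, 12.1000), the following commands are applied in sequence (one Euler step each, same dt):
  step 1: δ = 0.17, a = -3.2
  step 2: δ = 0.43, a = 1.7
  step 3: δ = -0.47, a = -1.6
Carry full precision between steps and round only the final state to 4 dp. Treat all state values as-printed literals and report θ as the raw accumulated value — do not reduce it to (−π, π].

after step 1 (δ=0.17, a=-3.2): (-3.201078, 14.629708, 1.244815, 11.620000)
after step 2 (δ=0.43, a=1.7): (-2.642903, 16.280917, 1.577889, 11.875000)
after step 3 (δ=-0.47, a=-1.6): (-2.655536, 18.062122, 1.200883, 11.635000)

(-2.6555, 18.0621, 1.2009, 11.6350)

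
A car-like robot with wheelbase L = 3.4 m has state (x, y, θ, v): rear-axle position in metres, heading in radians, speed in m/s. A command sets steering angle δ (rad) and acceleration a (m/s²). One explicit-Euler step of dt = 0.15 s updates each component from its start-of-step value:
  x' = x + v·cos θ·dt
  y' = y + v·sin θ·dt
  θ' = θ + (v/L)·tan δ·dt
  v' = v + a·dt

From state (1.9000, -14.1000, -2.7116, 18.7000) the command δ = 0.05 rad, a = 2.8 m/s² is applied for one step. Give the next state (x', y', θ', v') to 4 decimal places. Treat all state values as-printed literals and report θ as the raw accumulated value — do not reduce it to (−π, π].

(-0.6497, -15.2693, -2.6703, 19.1200)

x' = 1.9000 + 18.7000·cos(-2.7116)·0.15 = -0.6497
y' = -14.1000 + 18.7000·sin(-2.7116)·0.15 = -15.2693
θ' = -2.7116 + (18.7000/3.4)·tan(0.05)·0.15 = -2.6703
v' = 18.7000 + 2.8000·0.15 = 19.1200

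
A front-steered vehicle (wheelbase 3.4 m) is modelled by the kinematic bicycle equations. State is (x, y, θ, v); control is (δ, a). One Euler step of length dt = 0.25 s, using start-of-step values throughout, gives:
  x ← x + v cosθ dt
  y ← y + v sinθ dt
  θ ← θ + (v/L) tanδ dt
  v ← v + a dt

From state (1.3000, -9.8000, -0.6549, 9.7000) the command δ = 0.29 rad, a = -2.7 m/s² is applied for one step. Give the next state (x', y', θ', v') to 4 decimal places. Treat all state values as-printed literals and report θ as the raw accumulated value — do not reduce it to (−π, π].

(3.2233, -11.2770, -0.4421, 9.0250)

x' = 1.3000 + 9.7000·cos(-0.6549)·0.25 = 3.2233
y' = -9.8000 + 9.7000·sin(-0.6549)·0.25 = -11.2770
θ' = -0.6549 + (9.7000/3.4)·tan(0.29)·0.25 = -0.4421
v' = 9.7000 − 2.7000·0.25 = 9.0250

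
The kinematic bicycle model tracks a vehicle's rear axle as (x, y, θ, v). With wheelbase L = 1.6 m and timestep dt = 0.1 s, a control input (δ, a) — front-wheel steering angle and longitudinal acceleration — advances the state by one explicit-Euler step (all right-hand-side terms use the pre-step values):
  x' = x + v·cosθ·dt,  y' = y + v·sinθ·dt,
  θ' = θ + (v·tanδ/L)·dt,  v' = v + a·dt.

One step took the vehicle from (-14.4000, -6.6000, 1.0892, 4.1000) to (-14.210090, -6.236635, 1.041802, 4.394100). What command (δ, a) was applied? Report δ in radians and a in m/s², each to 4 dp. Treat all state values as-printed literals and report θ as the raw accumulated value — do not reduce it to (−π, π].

δ = -0.1829, a = 2.9410

a = (v'−v)/dt = (0.294100)/0.1 = 2.9410
Δθ = θ'−θ = -0.047398;  (v·dt/L) = 4.1000·0.1/1.6 = 0.256250
tan δ = Δθ·L/(v·dt) = -0.184968  →  δ = -0.1829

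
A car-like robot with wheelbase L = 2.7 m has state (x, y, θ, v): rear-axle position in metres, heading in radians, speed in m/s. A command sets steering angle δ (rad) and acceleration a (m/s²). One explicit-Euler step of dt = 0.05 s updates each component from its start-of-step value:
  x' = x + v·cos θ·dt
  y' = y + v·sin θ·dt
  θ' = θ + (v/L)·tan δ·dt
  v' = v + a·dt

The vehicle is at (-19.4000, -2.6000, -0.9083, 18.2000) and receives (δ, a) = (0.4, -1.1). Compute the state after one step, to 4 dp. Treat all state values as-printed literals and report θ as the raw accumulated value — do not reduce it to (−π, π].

x' = -19.4000 + 18.2000·cos(-0.9083)·0.05 = -18.8403
y' = -2.6000 + 18.2000·sin(-0.9083)·0.05 = -3.3175
θ' = -0.9083 + (18.2000/2.7)·tan(0.4)·0.05 = -0.7658
v' = 18.2000 − 1.1000·0.05 = 18.1450

(-18.8403, -3.3175, -0.7658, 18.1450)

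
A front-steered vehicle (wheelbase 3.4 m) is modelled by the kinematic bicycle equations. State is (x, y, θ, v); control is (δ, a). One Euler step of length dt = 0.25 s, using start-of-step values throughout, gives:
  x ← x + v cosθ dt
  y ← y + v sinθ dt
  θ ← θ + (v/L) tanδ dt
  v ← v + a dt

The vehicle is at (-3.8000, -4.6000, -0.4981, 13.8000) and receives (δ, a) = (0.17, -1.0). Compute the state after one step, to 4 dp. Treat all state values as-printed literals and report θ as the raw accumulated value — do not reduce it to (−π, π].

x' = -3.8000 + 13.8000·cos(-0.4981)·0.25 = -0.7692
y' = -4.6000 + 13.8000·sin(-0.4981)·0.25 = -6.2483
θ' = -0.4981 + (13.8000/3.4)·tan(0.17)·0.25 = -0.3239
v' = 13.8000 − 1.0000·0.25 = 13.5500

(-0.7692, -6.2483, -0.3239, 13.5500)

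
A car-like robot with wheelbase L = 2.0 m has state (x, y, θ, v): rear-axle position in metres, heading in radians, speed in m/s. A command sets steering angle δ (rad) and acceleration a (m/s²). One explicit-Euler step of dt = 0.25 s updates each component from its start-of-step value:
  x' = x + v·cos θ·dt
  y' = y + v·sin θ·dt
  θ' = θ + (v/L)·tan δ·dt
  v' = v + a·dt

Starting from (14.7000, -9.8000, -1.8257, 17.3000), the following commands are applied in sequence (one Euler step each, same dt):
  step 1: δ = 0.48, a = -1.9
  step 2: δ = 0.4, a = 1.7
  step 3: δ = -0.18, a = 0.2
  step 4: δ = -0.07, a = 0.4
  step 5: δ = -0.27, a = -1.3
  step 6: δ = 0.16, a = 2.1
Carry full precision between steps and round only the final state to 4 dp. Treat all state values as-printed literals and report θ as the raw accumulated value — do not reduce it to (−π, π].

(31.8377, -21.7547, -0.6122, 17.6000)

after step 1 (δ=0.48, a=-1.9): (13.609442, -13.985249, -0.699879, 16.825000)
after step 2 (δ=0.4, a=1.7): (16.826887, -16.694600, 0.189308, 17.250000)
after step 3 (δ=-0.18, a=0.2): (21.062343, -15.883077, -0.203064, 17.300000)
after step 4 (δ=-0.07, a=0.4): (25.298478, -16.755305, -0.354687, 17.400000)
after step 5 (δ=-0.27, a=-1.3): (29.377714, -18.266045, -0.956636, 17.075000)
after step 6 (δ=0.16, a=2.1): (31.837679, -21.754712, -0.612191, 17.600000)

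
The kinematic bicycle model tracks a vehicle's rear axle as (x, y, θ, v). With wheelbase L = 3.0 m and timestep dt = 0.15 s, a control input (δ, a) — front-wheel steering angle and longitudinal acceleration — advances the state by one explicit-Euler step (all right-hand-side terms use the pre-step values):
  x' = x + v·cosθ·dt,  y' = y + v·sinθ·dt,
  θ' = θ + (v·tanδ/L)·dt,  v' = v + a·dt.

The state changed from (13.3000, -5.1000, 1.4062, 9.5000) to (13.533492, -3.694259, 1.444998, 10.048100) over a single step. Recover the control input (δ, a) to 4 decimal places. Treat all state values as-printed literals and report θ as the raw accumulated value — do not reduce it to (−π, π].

δ = 0.0815, a = 3.6540

a = (v'−v)/dt = (0.548100)/0.15 = 3.6540
Δθ = θ'−θ = 0.038798;  (v·dt/L) = 9.5000·0.15/3.0 = 0.475000
tan δ = Δθ·L/(v·dt) = 0.081680  →  δ = 0.0815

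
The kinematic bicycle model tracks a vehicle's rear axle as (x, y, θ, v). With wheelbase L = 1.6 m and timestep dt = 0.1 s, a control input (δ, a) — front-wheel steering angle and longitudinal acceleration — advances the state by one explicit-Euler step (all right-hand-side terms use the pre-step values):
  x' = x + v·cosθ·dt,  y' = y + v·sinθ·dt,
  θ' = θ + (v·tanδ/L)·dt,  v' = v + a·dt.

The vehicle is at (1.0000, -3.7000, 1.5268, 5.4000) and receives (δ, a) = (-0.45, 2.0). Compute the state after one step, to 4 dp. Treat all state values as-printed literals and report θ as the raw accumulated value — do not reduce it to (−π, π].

(1.0238, -3.1605, 1.3638, 5.6000)

x' = 1.0000 + 5.4000·cos(1.5268)·0.1 = 1.0238
y' = -3.7000 + 5.4000·sin(1.5268)·0.1 = -3.1605
θ' = 1.5268 + (5.4000/1.6)·tan(-0.45)·0.1 = 1.3638
v' = 5.4000 + 2.0000·0.1 = 5.6000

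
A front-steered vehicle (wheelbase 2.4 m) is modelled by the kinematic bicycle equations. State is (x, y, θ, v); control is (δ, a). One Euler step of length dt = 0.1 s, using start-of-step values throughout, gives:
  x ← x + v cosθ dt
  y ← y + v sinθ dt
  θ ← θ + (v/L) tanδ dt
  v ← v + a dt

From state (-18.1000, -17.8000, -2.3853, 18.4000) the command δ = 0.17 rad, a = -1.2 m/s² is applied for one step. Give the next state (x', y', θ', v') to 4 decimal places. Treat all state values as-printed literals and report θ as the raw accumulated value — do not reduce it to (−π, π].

(-19.4384, -19.0627, -2.2537, 18.2800)

x' = -18.1000 + 18.4000·cos(-2.3853)·0.1 = -19.4384
y' = -17.8000 + 18.4000·sin(-2.3853)·0.1 = -19.0627
θ' = -2.3853 + (18.4000/2.4)·tan(0.17)·0.1 = -2.2537
v' = 18.4000 − 1.2000·0.1 = 18.2800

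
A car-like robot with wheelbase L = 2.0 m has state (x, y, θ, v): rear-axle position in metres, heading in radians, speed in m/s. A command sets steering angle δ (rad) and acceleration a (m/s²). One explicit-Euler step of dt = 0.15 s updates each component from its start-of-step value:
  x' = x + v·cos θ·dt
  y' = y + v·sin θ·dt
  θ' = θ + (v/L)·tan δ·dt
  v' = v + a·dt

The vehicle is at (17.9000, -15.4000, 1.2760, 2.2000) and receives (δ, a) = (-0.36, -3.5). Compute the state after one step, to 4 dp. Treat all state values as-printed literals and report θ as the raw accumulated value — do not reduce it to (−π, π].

x' = 17.9000 + 2.2000·cos(1.2760)·0.15 = 17.9959
y' = -15.4000 + 2.2000·sin(1.2760)·0.15 = -15.0842
θ' = 1.2760 + (2.2000/2.0)·tan(-0.36)·0.15 = 1.2139
v' = 2.2000 − 3.5000·0.15 = 1.6750

(17.9959, -15.0842, 1.2139, 1.6750)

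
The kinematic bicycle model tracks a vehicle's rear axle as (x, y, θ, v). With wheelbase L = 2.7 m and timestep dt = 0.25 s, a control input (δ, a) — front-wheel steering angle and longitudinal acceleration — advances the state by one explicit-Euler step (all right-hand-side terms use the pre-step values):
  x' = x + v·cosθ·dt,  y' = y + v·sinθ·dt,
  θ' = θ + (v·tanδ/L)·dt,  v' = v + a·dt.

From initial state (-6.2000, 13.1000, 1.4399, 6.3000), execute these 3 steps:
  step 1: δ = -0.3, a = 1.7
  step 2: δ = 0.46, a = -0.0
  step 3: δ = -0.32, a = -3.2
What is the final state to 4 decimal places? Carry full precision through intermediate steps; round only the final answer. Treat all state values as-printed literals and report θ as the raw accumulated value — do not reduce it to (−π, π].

after step 1 (δ=-0.3, a=1.7): (-5.994427, 14.661526, 1.259454, 6.725000)
after step 2 (δ=0.46, a=-0.0): (-5.479398, 16.261947, 1.567962, 6.725000)
after step 3 (δ=-0.32, a=-3.2): (-5.474633, 17.943190, 1.361611, 5.925000)

(-5.4746, 17.9432, 1.3616, 5.9250)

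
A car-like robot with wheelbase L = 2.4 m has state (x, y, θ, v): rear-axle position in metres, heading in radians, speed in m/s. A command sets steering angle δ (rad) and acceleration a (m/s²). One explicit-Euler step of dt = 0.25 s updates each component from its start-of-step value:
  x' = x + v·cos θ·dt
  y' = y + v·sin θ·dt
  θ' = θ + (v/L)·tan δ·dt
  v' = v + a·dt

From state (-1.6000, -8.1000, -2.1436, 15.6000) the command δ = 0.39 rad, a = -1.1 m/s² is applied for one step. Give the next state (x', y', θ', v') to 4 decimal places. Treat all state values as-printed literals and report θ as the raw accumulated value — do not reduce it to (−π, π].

(-3.7138, -11.3775, -1.4756, 15.3250)

x' = -1.6000 + 15.6000·cos(-2.1436)·0.25 = -3.7138
y' = -8.1000 + 15.6000·sin(-2.1436)·0.25 = -11.3775
θ' = -2.1436 + (15.6000/2.4)·tan(0.39)·0.25 = -1.4756
v' = 15.6000 − 1.1000·0.25 = 15.3250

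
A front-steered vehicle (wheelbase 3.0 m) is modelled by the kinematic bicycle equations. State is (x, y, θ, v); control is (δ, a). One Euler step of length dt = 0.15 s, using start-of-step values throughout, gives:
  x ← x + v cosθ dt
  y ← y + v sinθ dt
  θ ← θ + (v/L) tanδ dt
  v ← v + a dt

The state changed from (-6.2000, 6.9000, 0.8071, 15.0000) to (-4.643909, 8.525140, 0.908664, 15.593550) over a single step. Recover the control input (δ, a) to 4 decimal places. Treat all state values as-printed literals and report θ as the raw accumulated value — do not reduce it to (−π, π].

a = (v'−v)/dt = (0.593550)/0.15 = 3.9570
Δθ = θ'−θ = 0.101564;  (v·dt/L) = 15.0000·0.15/3.0 = 0.750000
tan δ = Δθ·L/(v·dt) = 0.135419  →  δ = 0.1346

δ = 0.1346, a = 3.9570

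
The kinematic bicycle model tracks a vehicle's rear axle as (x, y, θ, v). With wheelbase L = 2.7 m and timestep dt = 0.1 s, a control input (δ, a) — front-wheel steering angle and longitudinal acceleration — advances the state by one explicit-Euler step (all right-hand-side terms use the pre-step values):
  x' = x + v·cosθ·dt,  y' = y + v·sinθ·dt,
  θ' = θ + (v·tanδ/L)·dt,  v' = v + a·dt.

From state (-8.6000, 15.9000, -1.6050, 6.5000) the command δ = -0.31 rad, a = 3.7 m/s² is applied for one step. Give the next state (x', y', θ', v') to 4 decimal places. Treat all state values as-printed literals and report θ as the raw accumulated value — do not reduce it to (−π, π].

(-8.6222, 15.2504, -1.6821, 6.8700)

x' = -8.6000 + 6.5000·cos(-1.6050)·0.1 = -8.6222
y' = 15.9000 + 6.5000·sin(-1.6050)·0.1 = 15.2504
θ' = -1.6050 + (6.5000/2.7)·tan(-0.31)·0.1 = -1.6821
v' = 6.5000 + 3.7000·0.1 = 6.8700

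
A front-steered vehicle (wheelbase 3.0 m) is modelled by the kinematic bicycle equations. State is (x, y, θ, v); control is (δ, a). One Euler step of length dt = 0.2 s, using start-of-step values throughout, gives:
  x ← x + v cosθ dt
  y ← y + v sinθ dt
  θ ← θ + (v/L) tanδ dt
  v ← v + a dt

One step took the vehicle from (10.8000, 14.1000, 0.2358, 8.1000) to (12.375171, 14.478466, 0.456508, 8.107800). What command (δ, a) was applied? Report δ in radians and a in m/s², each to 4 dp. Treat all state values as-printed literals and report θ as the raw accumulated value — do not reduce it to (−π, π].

δ = 0.3880, a = 0.0390

a = (v'−v)/dt = (0.007800)/0.2 = 0.0390
Δθ = θ'−θ = 0.220708;  (v·dt/L) = 8.1000·0.2/3.0 = 0.540000
tan δ = Δθ·L/(v·dt) = 0.408719  →  δ = 0.3880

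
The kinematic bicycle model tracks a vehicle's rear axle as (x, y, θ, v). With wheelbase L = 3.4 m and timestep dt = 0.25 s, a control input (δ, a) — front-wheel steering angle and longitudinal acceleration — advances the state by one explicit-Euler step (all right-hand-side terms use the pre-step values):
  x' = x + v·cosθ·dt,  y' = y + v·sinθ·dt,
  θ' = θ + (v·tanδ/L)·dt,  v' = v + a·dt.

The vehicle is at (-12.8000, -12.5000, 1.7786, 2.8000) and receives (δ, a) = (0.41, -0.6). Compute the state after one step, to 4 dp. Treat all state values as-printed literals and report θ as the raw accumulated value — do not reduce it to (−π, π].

(-12.9444, -11.8151, 1.8681, 2.6500)

x' = -12.8000 + 2.8000·cos(1.7786)·0.25 = -12.9444
y' = -12.5000 + 2.8000·sin(1.7786)·0.25 = -11.8151
θ' = 1.7786 + (2.8000/3.4)·tan(0.41)·0.25 = 1.8681
v' = 2.8000 − 0.6000·0.25 = 2.6500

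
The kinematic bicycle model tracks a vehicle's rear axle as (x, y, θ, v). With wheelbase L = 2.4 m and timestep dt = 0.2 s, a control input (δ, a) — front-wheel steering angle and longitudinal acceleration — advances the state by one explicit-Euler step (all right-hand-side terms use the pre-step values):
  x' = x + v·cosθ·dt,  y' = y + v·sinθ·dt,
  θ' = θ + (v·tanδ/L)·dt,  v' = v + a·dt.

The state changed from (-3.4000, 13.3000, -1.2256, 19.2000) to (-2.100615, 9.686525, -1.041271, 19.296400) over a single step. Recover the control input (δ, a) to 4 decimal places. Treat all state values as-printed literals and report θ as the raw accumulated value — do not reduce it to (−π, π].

a = (v'−v)/dt = (0.096400)/0.2 = 0.4820
Δθ = θ'−θ = 0.184329;  (v·dt/L) = 19.2000·0.2/2.4 = 1.600000
tan δ = Δθ·L/(v·dt) = 0.115206  →  δ = 0.1147

δ = 0.1147, a = 0.4820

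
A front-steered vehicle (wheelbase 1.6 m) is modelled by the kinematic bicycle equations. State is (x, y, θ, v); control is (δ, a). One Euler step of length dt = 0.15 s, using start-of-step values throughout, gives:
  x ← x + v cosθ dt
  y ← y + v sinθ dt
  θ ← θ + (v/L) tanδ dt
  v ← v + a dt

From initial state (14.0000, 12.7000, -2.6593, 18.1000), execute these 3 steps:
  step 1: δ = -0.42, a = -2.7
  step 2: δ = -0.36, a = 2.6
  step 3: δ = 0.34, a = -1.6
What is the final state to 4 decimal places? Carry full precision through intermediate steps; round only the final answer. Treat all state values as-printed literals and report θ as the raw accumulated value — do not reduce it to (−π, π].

after step 1 (δ=-0.42, a=-2.7): (11.594689, 11.440752, -3.417078, 17.695000)
after step 2 (δ=-0.36, a=2.6): (9.040522, 12.162744, -4.041495, 18.085000)
after step 3 (δ=0.34, a=-1.6): (7.354042, 14.287549, -3.441745, 17.845000)

(7.3540, 14.2875, -3.4417, 17.8450)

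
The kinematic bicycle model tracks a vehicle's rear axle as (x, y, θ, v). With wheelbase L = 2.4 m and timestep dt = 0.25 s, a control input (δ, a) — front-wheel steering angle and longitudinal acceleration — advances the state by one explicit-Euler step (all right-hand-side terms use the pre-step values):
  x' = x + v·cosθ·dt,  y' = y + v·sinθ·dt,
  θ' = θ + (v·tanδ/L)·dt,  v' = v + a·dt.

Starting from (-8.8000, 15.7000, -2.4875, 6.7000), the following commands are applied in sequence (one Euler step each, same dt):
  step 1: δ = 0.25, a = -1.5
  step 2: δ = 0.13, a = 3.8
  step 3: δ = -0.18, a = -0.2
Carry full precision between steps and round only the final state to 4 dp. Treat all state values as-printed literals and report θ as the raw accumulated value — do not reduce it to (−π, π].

(-12.2978, 12.0663, -2.3611, 7.2250)

after step 1 (δ=0.25, a=-1.5): (-10.129281, 14.680864, -2.309293, 6.325000)
after step 2 (δ=0.13, a=3.8): (-11.193741, 13.511559, -2.223156, 7.275000)
after step 3 (δ=-0.18, a=-0.2): (-12.297837, 12.066282, -2.361055, 7.225000)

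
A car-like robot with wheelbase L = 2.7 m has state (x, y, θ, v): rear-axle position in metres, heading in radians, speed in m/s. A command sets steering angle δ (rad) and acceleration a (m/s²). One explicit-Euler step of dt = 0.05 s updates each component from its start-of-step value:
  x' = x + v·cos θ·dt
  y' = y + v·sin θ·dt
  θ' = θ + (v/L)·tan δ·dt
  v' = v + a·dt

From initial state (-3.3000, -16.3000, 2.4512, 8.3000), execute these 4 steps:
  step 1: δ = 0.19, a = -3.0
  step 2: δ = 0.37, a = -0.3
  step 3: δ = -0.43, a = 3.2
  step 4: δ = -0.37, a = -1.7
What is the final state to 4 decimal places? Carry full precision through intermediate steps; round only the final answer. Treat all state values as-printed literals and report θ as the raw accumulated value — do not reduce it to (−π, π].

after step 1 (δ=0.19, a=-3.0): (-3.619963, -16.035711, 2.480760, 8.150000)
after step 2 (δ=0.37, a=-0.3): (-3.941677, -15.785598, 2.539299, 8.135000)
after step 3 (δ=-0.43, a=3.2): (-4.276855, -15.555161, 2.470208, 8.295000)
after step 4 (δ=-0.37, a=-1.7): (-4.601588, -15.297157, 2.410628, 8.210000)

(-4.6016, -15.2972, 2.4106, 8.2100)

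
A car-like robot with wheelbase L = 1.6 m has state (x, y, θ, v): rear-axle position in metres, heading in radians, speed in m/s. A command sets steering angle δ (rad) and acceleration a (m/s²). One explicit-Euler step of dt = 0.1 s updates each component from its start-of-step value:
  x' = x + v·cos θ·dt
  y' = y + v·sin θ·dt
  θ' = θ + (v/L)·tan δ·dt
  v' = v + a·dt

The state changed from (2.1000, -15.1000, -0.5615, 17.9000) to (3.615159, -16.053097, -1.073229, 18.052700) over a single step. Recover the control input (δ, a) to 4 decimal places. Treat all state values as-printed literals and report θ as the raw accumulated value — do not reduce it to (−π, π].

δ = -0.4290, a = 1.5270

a = (v'−v)/dt = (0.152700)/0.1 = 1.5270
Δθ = θ'−θ = -0.511729;  (v·dt/L) = 17.9000·0.1/1.6 = 1.118750
tan δ = Δθ·L/(v·dt) = -0.457411  →  δ = -0.4290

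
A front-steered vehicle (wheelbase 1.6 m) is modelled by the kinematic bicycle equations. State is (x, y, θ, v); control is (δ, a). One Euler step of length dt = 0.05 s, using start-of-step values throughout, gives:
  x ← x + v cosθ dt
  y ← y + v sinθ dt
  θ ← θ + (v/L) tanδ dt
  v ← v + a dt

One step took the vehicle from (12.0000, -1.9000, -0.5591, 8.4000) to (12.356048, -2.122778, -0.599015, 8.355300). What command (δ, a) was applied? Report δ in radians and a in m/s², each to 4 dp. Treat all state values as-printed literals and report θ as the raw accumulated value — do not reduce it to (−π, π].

δ = -0.1509, a = -0.8940

a = (v'−v)/dt = (-0.044700)/0.05 = -0.8940
Δθ = θ'−θ = -0.039915;  (v·dt/L) = 8.4000·0.05/1.6 = 0.262500
tan δ = Δθ·L/(v·dt) = -0.152057  →  δ = -0.1509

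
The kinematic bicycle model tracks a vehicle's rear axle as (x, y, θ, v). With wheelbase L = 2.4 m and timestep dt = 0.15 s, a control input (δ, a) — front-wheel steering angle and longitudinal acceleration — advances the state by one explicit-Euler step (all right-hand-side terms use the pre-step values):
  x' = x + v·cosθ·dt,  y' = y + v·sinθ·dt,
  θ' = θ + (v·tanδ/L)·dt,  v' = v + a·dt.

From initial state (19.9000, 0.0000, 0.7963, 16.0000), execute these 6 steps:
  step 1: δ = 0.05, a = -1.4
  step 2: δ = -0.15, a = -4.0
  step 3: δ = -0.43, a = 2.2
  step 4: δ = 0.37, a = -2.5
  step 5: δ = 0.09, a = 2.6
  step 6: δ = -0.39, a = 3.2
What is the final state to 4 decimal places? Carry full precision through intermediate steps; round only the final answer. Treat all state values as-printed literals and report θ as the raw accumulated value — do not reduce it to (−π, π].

after step 1 (δ=0.05, a=-1.4): (21.578455, 1.715456, 0.846342, 15.790000)
after step 2 (δ=-0.15, a=-4.0): (23.148124, 3.489133, 0.697190, 15.190000)
after step 3 (δ=-0.43, a=2.2): (24.894934, 4.952081, 0.261787, 15.520000)
after step 4 (δ=0.37, a=-2.5): (27.143617, 5.554583, 0.638014, 15.145000)
after step 5 (δ=0.09, a=2.6): (28.968469, 6.907641, 0.723435, 15.535000)
after step 6 (δ=-0.39, a=3.2): (30.715075, 8.450181, 0.324327, 16.015000)

(30.7151, 8.4502, 0.3243, 16.0150)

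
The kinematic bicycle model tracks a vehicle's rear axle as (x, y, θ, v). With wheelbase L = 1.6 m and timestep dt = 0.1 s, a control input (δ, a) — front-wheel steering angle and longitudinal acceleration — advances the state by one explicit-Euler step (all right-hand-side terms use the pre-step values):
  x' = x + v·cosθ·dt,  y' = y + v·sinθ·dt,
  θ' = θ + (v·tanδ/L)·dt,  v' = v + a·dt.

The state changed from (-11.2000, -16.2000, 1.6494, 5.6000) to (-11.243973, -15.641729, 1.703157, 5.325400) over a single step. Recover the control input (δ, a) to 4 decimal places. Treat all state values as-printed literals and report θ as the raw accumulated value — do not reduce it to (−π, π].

a = (v'−v)/dt = (-0.274600)/0.1 = -2.7460
Δθ = θ'−θ = 0.053757;  (v·dt/L) = 5.6000·0.1/1.6 = 0.350000
tan δ = Δθ·L/(v·dt) = 0.153591  →  δ = 0.1524

δ = 0.1524, a = -2.7460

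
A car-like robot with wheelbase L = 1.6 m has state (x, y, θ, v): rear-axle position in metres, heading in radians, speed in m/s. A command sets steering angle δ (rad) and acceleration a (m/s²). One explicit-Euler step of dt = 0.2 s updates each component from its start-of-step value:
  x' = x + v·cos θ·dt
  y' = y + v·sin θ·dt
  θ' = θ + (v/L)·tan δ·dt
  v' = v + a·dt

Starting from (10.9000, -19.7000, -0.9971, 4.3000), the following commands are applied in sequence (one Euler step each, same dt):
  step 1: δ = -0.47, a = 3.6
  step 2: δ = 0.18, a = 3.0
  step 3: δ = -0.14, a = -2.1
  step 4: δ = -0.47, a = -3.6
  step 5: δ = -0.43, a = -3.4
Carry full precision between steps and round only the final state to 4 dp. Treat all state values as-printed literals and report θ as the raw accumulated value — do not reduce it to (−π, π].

(12.4273, -24.2944, -1.8419, 3.8000)

after step 1 (δ=-0.47, a=3.6): (11.366757, -20.422314, -1.270132, 5.020000)
after step 2 (δ=0.18, a=3.0): (11.664096, -21.381275, -1.155946, 5.620000)
after step 3 (δ=-0.14, a=-2.1): (12.117128, -22.409933, -1.254943, 5.200000)
after step 4 (δ=-0.47, a=-3.6): (12.440181, -23.398486, -1.585121, 4.480000)
after step 5 (δ=-0.43, a=-3.4): (12.427346, -24.294395, -1.841949, 3.800000)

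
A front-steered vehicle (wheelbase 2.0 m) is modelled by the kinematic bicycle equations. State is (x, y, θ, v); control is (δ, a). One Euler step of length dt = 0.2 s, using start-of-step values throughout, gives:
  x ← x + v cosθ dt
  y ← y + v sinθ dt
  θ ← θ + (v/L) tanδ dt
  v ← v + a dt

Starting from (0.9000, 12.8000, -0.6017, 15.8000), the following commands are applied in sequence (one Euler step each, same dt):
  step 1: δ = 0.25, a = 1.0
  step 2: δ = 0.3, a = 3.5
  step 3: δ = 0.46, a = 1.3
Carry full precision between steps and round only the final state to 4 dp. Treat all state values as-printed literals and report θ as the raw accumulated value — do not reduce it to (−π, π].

(9.8364, 11.3574, 1.1241, 16.9600)

after step 1 (δ=0.25, a=1.0): (3.505024, 11.011299, -0.198260, 16.000000)
after step 2 (δ=0.3, a=3.5): (6.642338, 10.381016, 0.296678, 16.700000)
after step 3 (δ=0.46, a=1.3): (9.836423, 11.357448, 1.124078, 16.960000)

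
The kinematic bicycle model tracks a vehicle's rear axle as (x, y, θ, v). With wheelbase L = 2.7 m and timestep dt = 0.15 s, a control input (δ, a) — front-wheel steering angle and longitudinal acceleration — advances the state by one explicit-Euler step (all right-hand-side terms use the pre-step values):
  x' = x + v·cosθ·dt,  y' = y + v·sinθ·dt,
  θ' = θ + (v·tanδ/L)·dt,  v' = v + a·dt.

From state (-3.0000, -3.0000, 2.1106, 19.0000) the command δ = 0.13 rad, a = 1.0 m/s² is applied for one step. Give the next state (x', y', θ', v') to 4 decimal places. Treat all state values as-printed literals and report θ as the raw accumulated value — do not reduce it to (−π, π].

x' = -3.0000 + 19.0000·cos(2.1106)·0.15 = -4.4648
y' = -3.0000 + 19.0000·sin(2.1106)·0.15 = -0.5552
θ' = 2.1106 + (19.0000/2.7)·tan(0.13)·0.15 = 2.2486
v' = 19.0000 + 1.0000·0.15 = 19.1500

(-4.4648, -0.5552, 2.2486, 19.1500)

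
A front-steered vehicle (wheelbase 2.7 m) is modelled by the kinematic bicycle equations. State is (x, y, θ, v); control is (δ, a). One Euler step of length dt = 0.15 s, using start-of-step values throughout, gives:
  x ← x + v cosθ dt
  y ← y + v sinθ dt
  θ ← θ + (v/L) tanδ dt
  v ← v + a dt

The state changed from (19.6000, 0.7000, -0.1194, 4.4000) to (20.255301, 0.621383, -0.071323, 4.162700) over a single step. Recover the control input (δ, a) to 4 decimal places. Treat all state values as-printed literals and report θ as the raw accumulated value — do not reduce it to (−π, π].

δ = 0.1942, a = -1.5820

a = (v'−v)/dt = (-0.237300)/0.15 = -1.5820
Δθ = θ'−θ = 0.048077;  (v·dt/L) = 4.4000·0.15/2.7 = 0.244444
tan δ = Δθ·L/(v·dt) = 0.196679  →  δ = 0.1942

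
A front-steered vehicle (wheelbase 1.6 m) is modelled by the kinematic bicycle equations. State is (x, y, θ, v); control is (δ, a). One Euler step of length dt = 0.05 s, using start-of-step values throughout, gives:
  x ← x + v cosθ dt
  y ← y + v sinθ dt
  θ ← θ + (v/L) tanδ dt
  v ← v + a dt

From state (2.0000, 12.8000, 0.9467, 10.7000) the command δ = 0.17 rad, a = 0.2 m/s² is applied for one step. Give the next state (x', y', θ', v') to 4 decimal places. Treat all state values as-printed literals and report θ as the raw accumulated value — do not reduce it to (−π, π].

(2.3126, 13.2341, 1.0041, 10.7100)

x' = 2.0000 + 10.7000·cos(0.9467)·0.05 = 2.3126
y' = 12.8000 + 10.7000·sin(0.9467)·0.05 = 13.2341
θ' = 0.9467 + (10.7000/1.6)·tan(0.17)·0.05 = 1.0041
v' = 10.7000 + 0.2000·0.05 = 10.7100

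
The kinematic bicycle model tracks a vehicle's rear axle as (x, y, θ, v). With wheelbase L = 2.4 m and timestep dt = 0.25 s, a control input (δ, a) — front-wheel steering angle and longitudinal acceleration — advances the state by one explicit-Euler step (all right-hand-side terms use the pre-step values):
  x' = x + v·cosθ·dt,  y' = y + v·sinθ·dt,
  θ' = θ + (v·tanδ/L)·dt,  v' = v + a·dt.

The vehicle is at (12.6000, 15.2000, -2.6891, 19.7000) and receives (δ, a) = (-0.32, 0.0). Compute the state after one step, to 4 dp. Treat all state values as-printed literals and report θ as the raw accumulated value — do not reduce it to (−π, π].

(8.1707, 13.0467, -3.3691, 19.7000)

x' = 12.6000 + 19.7000·cos(-2.6891)·0.25 = 8.1707
y' = 15.2000 + 19.7000·sin(-2.6891)·0.25 = 13.0467
θ' = -2.6891 + (19.7000/2.4)·tan(-0.32)·0.25 = -3.3691
v' = 19.7000 + 0.0000·0.25 = 19.7000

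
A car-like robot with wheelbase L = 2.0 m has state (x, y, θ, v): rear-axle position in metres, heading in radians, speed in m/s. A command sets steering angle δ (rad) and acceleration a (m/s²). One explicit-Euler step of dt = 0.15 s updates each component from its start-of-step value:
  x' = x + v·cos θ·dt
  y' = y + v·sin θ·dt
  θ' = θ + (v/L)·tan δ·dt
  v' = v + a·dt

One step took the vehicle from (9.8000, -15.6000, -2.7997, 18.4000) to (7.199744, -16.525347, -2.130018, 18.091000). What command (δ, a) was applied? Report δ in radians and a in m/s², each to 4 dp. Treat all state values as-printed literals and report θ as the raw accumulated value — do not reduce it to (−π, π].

δ = 0.4518, a = -2.0600

a = (v'−v)/dt = (-0.309000)/0.15 = -2.0600
Δθ = θ'−θ = 0.669682;  (v·dt/L) = 18.4000·0.15/2.0 = 1.380000
tan δ = Δθ·L/(v·dt) = 0.485277  →  δ = 0.4518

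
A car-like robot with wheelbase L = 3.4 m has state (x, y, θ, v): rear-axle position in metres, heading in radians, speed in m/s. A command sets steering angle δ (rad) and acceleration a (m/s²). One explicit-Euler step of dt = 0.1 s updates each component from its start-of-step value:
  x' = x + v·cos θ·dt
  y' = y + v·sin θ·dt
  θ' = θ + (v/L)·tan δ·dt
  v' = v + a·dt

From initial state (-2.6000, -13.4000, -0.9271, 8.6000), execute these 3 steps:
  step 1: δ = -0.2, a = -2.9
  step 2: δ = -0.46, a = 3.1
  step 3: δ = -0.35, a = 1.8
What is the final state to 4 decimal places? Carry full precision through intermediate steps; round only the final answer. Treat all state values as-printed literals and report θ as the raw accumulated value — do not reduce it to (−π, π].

(-1.2284, -15.5453, -1.1920, 8.8000)

after step 1 (δ=-0.2, a=-2.9): (-2.083866, -14.087899, -0.978374, 8.310000)
after step 2 (δ=-0.46, a=3.1): (-1.619858, -14.777289, -1.099467, 8.620000)
after step 3 (δ=-0.35, a=1.8): (-1.228449, -15.545301, -1.192013, 8.800000)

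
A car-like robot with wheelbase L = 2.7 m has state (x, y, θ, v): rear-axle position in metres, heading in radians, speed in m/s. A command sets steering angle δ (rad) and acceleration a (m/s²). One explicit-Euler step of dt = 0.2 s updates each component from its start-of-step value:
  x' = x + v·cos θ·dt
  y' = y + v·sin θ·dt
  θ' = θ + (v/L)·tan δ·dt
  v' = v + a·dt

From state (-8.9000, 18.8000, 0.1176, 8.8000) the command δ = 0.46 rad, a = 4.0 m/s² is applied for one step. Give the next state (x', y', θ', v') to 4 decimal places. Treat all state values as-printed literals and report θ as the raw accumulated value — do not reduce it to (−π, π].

x' = -8.9000 + 8.8000·cos(0.1176)·0.2 = -7.1522
y' = 18.8000 + 8.8000·sin(0.1176)·0.2 = 19.0065
θ' = 0.1176 + (8.8000/2.7)·tan(0.46)·0.2 = 0.4406
v' = 8.8000 + 4.0000·0.2 = 9.6000

(-7.1522, 19.0065, 0.4406, 9.6000)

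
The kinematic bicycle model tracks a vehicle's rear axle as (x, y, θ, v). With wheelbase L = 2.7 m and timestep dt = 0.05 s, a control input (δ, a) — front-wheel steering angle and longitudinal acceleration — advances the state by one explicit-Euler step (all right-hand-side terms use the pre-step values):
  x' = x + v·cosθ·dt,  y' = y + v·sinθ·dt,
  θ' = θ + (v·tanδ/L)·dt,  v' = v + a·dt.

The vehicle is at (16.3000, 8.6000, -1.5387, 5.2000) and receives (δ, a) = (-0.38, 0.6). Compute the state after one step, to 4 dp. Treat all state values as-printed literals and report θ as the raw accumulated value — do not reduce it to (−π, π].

x' = 16.3000 + 5.2000·cos(-1.5387)·0.05 = 16.3083
y' = 8.6000 + 5.2000·sin(-1.5387)·0.05 = 8.3401
θ' = -1.5387 + (5.2000/2.7)·tan(-0.38)·0.05 = -1.5772
v' = 5.2000 + 0.6000·0.05 = 5.2300

(16.3083, 8.3401, -1.5772, 5.2300)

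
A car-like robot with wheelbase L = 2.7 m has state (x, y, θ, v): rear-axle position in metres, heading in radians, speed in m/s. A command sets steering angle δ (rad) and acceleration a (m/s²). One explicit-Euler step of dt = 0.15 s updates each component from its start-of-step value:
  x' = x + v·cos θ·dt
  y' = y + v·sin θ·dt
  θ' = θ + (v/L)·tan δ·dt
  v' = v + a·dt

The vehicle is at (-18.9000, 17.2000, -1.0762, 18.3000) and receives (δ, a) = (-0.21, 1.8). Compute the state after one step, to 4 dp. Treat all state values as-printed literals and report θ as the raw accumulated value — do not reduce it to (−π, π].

x' = -18.9000 + 18.3000·cos(-1.0762)·0.15 = -17.5970
y' = 17.2000 + 18.3000·sin(-1.0762)·0.15 = 14.7840
θ' = -1.0762 + (18.3000/2.7)·tan(-0.21)·0.15 = -1.2929
v' = 18.3000 + 1.8000·0.15 = 18.5700

(-17.5970, 14.7840, -1.2929, 18.5700)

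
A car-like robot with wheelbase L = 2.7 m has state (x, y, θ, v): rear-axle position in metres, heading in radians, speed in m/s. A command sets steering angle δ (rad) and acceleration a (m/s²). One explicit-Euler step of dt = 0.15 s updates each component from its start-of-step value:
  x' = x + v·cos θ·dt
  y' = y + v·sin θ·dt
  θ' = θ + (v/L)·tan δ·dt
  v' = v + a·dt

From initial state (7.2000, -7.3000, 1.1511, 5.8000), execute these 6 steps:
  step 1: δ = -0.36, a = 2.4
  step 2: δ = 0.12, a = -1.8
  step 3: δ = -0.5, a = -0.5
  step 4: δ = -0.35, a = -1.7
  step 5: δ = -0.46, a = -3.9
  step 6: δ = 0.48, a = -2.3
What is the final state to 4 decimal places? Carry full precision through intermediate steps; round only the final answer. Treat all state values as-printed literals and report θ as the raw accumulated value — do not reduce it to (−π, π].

after step 1 (δ=-0.36, a=2.4): (7.554510, -6.505505, 1.029815, 6.160000)
after step 2 (δ=0.12, a=-1.8): (8.030350, -5.713449, 1.071080, 5.890000)
after step 3 (δ=-0.5, a=-0.5): (8.453703, -4.937985, 0.892317, 5.815000)
after step 4 (δ=-0.35, a=-1.7): (9.001135, -4.258914, 0.774393, 5.560000)
after step 5 (δ=-0.46, a=-3.9): (9.597317, -3.675712, 0.621354, 4.975000)
after step 6 (δ=0.48, a=-2.3): (10.204086, -3.241293, 0.765245, 4.630000)

(10.2041, -3.2413, 0.7652, 4.6300)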